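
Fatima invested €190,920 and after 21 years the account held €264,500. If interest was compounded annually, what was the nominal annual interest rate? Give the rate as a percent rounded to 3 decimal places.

1.564%

(1 + r)^21 = 264,500/190,920 = 1.3854.
1 + r = 1.3854^(1/21) ≈ 1.015644, so r ≈ 0.0156443.
r ≈ 1.56443%.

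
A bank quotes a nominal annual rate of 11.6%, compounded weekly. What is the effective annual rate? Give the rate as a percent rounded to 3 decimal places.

One year is 52 periods at 0.00223077 each: (1 + 0.00223077)^52 ≈ 1.122851.
EAR = 1.122851 − 1 ≈ 12.28508%.

12.285%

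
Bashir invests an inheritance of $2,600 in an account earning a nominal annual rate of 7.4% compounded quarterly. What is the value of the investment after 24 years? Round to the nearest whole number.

$15,109

Periodic rate = 7.4%/4 = 0.0185; periods = 4·24 = 96.
A = 2,600·(1 + 0.0185)^96 ≈ 2,600·5.81111139 ≈ 15,108.8896.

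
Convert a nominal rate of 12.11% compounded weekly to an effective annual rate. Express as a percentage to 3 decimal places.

One year is 52 periods at 0.00232885 each: (1 + 0.00232885)^52 ≈ 1.128579.
EAR = 1.128579 − 1 ≈ 12.85789%.

12.858%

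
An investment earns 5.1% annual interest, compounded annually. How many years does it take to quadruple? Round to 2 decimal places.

(1 + 0.051)^t = 4.
t = ln 4 / ln(1 + 0.051) ≈ 1.3863/0.0497421 ≈ 27.8696.

27.87 years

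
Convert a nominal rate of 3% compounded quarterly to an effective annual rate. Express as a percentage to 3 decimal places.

One year is 4 periods at 0.0075 each: (1 + 0.0075)^4 ≈ 1.030339.
EAR = 1.030339 − 1 ≈ 3.03392%.

3.034%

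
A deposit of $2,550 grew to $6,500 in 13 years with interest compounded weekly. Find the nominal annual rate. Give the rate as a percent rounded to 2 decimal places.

7.20%

(1 + r/52)^676 = 6,500/2,550 = 2.54902.
1 + r/52 = 2.54902^(1/676) ≈ 1.001385, so r/52 ≈ 0.00138514.
r ≈ 52·0.00138514 = 7.20274%.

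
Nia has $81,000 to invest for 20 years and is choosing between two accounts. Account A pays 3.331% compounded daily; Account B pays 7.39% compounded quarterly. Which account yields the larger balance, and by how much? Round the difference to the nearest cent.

Account B, by $192,672.22

A: (1 + 0.03331/365)^7300 ≈ 1.94676613391, so 81,000 × 1.94676613391 ≈ 157,688.0568.
B: (1 + 0.018475)^80 ≈ 4.32543554176, so 81,000 × 4.32543554176 ≈ 350,360.2789.
Difference ≈ 192,672.2220 in favor of B.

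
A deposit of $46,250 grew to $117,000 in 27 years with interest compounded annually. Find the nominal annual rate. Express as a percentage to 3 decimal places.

(1 + r)^27 = 117,000/46,250 = 2.52973.
1 + r = 2.52973^(1/27) ≈ 1.034972, so r ≈ 0.0349722.
r ≈ 3.49722%.

3.497%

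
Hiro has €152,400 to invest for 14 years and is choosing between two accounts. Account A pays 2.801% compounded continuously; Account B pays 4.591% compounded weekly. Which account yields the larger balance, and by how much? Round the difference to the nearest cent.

Account B, by €64,160.44

Account A growth factor: e^(0.02801·14) = e^0.39214 ≈ 1.48014491719; balance ≈ 225,574.0854.
Account B growth factor: (1 + 0.04591/52)^728 ≈ 1.90114518635; balance ≈ 289,734.5264.
Account B is larger by 64,160.4410.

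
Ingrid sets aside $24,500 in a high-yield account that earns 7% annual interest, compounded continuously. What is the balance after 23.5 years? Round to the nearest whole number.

$126,935

A = P·e^(rt) = 24,500·e^(0.07·23.5) = 24,500·e^1.645.
e^1.645 ≈ 5.18100990695, so A ≈ 126,934.7427.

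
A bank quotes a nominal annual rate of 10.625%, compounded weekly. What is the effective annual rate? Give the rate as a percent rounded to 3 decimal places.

11.198%

EAR = (1 + 10.625%/52)^52 − 1 = (1 + 0.00204327)^52 − 1.
(1 + 0.00204327)^52 ≈ 1.111979, so EAR ≈ 11.19793%.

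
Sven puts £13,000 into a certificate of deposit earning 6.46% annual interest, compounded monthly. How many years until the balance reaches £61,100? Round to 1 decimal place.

We need (1 + 0.00538333)^(12t) = 4.7, so 12t = ln 4.7 / ln 1.005383 ≈ 288.2460.
t ≈ 288.2460/12 = 24.0205 years.

24.0 years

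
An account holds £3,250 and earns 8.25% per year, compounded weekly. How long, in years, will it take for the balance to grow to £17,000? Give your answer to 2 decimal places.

20.07 years

We need (1 + 0.00158654)^(52t) = 5.2308, so 52t = ln 5.2308 / ln 1.001587 ≈ 1043.7002.
t ≈ 1043.7002/52 = 20.0712 years.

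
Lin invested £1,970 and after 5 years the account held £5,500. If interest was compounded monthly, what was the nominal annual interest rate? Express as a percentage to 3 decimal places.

20.711%

The 60-period growth factor is 5,500/1,970 = 2.79188.
r/12 = 2.79188^(1/60) − 1 ≈ 0.0172592, so r ≈ 12·0.0172592 = 20.71099%.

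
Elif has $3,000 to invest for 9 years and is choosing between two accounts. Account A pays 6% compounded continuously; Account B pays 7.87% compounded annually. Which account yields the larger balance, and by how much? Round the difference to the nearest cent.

Account B, by $784.34

Account A growth factor: e^(0.06·9) = e^0.54 ≈ 1.716006862; balance ≈ 5,148.0206.
Account B growth factor: (1 + 0.0787)^9 ≈ 1.97745272; balance ≈ 5,932.3582.
Account B is larger by 784.3376.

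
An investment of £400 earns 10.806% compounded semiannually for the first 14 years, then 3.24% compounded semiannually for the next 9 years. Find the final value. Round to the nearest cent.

£2,331.14

After 14 years at 10.806%: 400 × 4.363984674 ≈ 1,745.5939.
Then 9 years at 3.24%: 1,745.5939 × 1.335443229 ≈ 2,331.1415.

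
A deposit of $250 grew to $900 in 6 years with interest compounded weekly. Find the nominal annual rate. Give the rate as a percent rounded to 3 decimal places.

21.393%

The 312-period growth factor is 900/250 = 3.6.
r/52 = 3.6^(1/312) − 1 ≈ 0.004114, so r ≈ 52·0.004114 = 21.39278%.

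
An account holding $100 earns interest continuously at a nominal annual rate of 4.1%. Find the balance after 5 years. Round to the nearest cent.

$122.75

A = P·e^(rt) = 100·e^(0.041·5) = 100·e^0.205.
e^0.205 ≈ 1.22752506, so A ≈ 122.7525.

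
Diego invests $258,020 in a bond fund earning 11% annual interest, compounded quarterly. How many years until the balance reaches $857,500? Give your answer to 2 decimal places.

11.07 years

We need (1 + 0.0275)^(4t) = 3.3234, so 4t = ln 3.3234 / ln 1.0275 ≈ 44.2699.
t ≈ 44.2699/4 = 11.0675 years.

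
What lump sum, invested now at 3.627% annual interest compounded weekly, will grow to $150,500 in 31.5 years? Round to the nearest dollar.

Growth factor = (1 + 0.0006975)^1638 ≈ 3.13336258613.
P = 150,500/3.13336258613 ≈ 48,031.4665.

$48,031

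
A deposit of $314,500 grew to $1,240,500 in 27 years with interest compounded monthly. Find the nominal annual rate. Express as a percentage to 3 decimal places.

(1 + r/12)^324 = 1,240,500/314,500 = 3.94436.
1 + r/12 = 3.94436^(1/324) ≈ 1.004244, so r/12 ≈ 0.00424443.
r ≈ 12·0.00424443 = 5.09332%.

5.093%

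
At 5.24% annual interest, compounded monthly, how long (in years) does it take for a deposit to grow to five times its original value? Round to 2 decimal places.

(1 + 0.00436667)^(12t) = 5.
12t = ln 5 / ln(1 + 0.00436667) ≈ 1.6094/0.00435716 ≈ 369.3777.
t ≈ 30.7815.

30.78 years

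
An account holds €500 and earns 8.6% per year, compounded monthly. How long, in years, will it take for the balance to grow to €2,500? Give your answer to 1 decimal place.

18.8 years

(1 + 0.00716667)^(12t) = 2,500/500 = 5.
12t·ln(1 + 0.00716667) = ln(5); 12t = 1.6094/0.00714111 ≈ 225.3765.
t ≈ 18.7814 years.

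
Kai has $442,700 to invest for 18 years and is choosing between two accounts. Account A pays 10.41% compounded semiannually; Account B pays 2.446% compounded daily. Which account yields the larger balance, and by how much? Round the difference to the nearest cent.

A: (1 + 0.05205)^36 ≈ 6.213119478587, so 442,700 × 6.213119478587 ≈ 2,750,547.9932.
B: (1 + 0.02446/365)^6570 ≈ 1.55311912603, so 442,700 × 1.55311912603 ≈ 687,565.8371.
Difference ≈ 2,062,982.1561 in favor of A.

Account A, by $2,062,982.16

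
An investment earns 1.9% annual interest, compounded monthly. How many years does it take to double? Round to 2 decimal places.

(1 + 0.00158333)^(12t) = 2.
12t = ln 2 / ln(1 + 0.00158333) ≈ 0.69315/0.00158208 ≈ 438.1236.
t ≈ 36.5103.

36.51 years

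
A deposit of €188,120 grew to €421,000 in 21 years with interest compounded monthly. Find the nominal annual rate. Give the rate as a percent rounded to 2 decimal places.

The 252-period growth factor is 421,000/188,120 = 2.23793.
r/12 = 2.23793^(1/252) − 1 ≈ 0.00320175, so r ≈ 12·0.00320175 = 3.84210%.

3.84%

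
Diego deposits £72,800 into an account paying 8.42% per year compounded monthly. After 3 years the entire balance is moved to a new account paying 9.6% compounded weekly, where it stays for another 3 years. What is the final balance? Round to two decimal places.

£124,856.91

Phase 1: 72,800·(1 + 0.0842/12)^36 ≈ 93,637.7743.
Phase 2: 93,637.7743·(1 + 0.096/52)^156 ≈ 124,856.9091.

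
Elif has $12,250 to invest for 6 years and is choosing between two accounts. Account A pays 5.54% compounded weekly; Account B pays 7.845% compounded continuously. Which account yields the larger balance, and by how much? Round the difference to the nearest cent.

A: (1 + 0.0554/52)^312 ≈ 1.3940637719, so 12,250 × 1.3940637719 ≈ 17,077.2812.
B: e^(0.07845·6) = e^0.4707 ≈ 1.6011145812, so 12,250 × 1.6011145812 ≈ 19,613.6536.
Difference ≈ 2,536.3724 in favor of B.

Account B, by $2,536.37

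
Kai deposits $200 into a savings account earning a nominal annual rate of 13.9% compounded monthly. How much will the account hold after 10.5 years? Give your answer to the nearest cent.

$853.57

Growth factor = (1 + 0.139/12)^126 ≈ 4.26785678.
A ≈ 200 × 4.26785678 ≈ 853.5714.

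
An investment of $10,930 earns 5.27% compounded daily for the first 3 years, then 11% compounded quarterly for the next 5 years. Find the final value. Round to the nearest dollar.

$22,025

Phase 1: 10,930·(1 + 0.0527/365)^1095 ≈ 12,801.9806.
Phase 2: 12,801.9806·(1 + 0.0275)^20 ≈ 22,024.8913.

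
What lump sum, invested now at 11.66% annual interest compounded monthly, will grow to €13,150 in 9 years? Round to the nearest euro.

Periodic rate = 11.66%/12 = 0.00971667; 108 periods.
P = 13,150/(1 + 0.1166/12)^108 ≈ 13,150/2.8415067352 ≈ 4,627.8264.

€4,628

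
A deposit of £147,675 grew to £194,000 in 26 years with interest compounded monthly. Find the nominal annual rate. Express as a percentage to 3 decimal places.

1.050%

(1 + r/12)^312 = 194,000/147,675 = 1.3137.
1 + r/12 = 1.3137^(1/312) ≈ 1.000875, so r/12 ≈ 0.000874883.
r ≈ 12·0.000874883 = 1.04986%.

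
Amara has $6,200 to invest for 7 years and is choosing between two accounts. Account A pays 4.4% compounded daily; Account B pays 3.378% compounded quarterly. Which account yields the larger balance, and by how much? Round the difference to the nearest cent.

A: (1 + 0.044/365)^2555 ≈ 1.360675731, so 6,200 × 1.360675731 ≈ 8,436.1895.
B: (1 + 0.008445)^28 ≈ 1.265499788, so 6,200 × 1.265499788 ≈ 7,846.0987.
Difference ≈ 590.0908 in favor of A.

Account A, by $590.09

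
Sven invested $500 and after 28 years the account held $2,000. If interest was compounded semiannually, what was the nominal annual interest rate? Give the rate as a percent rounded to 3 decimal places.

5.013%

(1 + r/2)^56 = 2,000/500 = 4.
1 + r/2 = 4^(1/56) ≈ 1.025064, so r/2 ≈ 0.0250642.
r ≈ 2·0.0250642 = 5.01284%.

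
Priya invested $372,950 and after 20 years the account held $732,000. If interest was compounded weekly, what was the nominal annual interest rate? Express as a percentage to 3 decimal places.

(1 + r/52)^1040 = 732,000/372,950 = 1.96273.
1 + r/52 = 1.96273^(1/1040) ≈ 1.000649, so r/52 ≈ 0.00064861.
r ≈ 52·0.00064861 = 3.37277%.

3.373%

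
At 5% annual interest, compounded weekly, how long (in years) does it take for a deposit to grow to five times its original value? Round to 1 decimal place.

32.2 years

(1 + 0.000961538)^(52t) = 5.
52t = ln 5 / ln(1 + 0.000961538) ≈ 1.6094/0.000961076 ≈ 1674.6200.
t ≈ 32.2042.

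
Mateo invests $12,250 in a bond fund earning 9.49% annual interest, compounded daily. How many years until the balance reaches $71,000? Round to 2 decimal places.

18.52 years

(1 + 0.00026)^(365t) = 71,000/12,250 = 5.7959.
365t·ln(1 + 0.00026) = ln(5.7959); 365t = 1.7572/0.000259966 ≈ 6759.1629.
t ≈ 18.5183 years.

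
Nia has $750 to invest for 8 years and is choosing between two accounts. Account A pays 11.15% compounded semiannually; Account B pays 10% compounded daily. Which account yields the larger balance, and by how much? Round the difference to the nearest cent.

Account A, by $117.67

Account A growth factor: (1 + 0.05575)^16 ≈ 2.382195728; balance ≈ 1,786.6468.
Account B growth factor: (1 + 0.1/365)^2920 ≈ 2.225297091; balance ≈ 1,668.9728.
Account A is larger by 117.6740.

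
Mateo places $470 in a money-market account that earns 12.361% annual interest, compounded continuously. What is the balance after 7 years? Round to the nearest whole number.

$1,117

A = P·e^(rt) = 470·e^(0.12361·7) = 470·e^0.86527.
e^0.86527 ≈ 2.375647424, so A ≈ 1,116.5543.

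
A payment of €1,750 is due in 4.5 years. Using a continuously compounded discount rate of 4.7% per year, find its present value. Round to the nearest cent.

€1,416.40

P = A·e^(−rt) = 1,750·e^(−0.2115).
e^(−0.2115) ≈ 0.8093692811, so P ≈ 1,416.3962.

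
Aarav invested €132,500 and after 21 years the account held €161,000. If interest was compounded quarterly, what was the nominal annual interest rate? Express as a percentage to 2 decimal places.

(1 + r/4)^84 = 161,000/132,500 = 1.21509.
1 + r/4 = 1.21509^(1/84) ≈ 1.002322, so r/4 ≈ 0.002322.
r ≈ 4·0.002322 = 0.92880%.

0.93%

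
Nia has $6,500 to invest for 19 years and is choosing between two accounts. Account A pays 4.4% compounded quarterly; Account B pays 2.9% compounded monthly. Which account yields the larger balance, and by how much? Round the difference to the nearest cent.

A: (1 + 0.011)^76 ≈ 2.2966130322, so 6,500 × 2.2966130322 ≈ 14,927.9847.
B: (1 + 0.029/12)^228 ≈ 1.7338342387, so 6,500 × 1.7338342387 ≈ 11,269.9226.
Difference ≈ 3,658.0622 in favor of A.

Account A, by $3,658.06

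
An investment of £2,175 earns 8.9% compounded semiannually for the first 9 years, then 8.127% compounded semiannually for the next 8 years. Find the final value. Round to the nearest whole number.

£9,007

Phase 1: 2,175·(1 + 0.0445)^18 ≈ 4,762.2398.
Phase 2: 4,762.2398·(1 + 0.040635)^16 ≈ 9,007.1235.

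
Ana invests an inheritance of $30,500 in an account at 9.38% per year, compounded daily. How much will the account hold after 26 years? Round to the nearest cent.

Periodic rate = 9.38%/365 = 0.000256986; periods = 365·26 = 9490.
A = 30,500·(1 + 0.0938/365)^9490 ≈ 30,500·11.4556915441 ≈ 349,398.5921.

$349,398.59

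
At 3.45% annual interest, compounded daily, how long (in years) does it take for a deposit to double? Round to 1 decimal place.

20.1 years

(1 + 0.0000945205)^(365t) = 2.
365t = ln 2 / ln(1 + 0.0000945205) ≈ 0.69315/9.45161e-05 ≈ 7333.6428.
t ≈ 20.0922.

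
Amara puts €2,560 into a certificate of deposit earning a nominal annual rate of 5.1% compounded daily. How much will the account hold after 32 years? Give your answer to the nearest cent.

€13,090.58

Growth factor = (1 + 0.051/365)^11680 ≈ 5.1135096794.
A ≈ 2,560 × 5.1135096794 ≈ 13,090.5848.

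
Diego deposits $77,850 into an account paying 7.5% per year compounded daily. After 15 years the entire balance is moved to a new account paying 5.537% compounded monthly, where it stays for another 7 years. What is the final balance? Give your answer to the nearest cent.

$352,964.28

After 15 years at 7.5%: 77,850 × 3.07986090003 ≈ 239,767.1711.
Then 7 years at 5.537%: 239,767.1711 × 1.47211263946 ≈ 352,964.2831.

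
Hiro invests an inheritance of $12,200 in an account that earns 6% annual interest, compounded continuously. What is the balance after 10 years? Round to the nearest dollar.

A = P·e^(rt) = 12,200·e^(0.06·10) = 12,200·e^0.6.
e^0.6 ≈ 1.8221188004, so A ≈ 22,229.8494.

$22,230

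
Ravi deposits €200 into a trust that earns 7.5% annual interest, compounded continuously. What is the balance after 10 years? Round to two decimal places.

A = P·e^(rt) = 200·e^(0.075·10) = 200·e^0.75.
e^0.75 ≈ 2.11700002, so A ≈ 423.4000.

€423.40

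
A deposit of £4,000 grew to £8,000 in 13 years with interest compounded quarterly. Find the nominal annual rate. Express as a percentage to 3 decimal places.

5.368%

The 52-period growth factor is 8,000/4,000 = 2.
r/4 = 2^(1/52) − 1 ≈ 0.013419, so r ≈ 4·0.013419 = 5.36760%.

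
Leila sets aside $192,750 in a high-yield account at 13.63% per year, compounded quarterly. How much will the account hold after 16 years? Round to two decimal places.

Periodic rate = 13.63%/4 = 0.034075; periods = 4·16 = 64.
A = 192,750·(1 + 0.034075)^64 ≈ 192,750·8.537495241349 ≈ 1,645,602.2078.

$1,645,602.21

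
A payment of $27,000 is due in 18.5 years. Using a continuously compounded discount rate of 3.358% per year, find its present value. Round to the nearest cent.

$14,506.65

P = A·e^(−rt) = 27,000·e^(−0.62123).
e^(−0.62123) ≈ 0.5372831727, so P ≈ 14,506.6457.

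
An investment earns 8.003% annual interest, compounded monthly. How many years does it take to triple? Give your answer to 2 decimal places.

(1 + 0.00666917)^(12t) = 3.
12t = ln 3 / ln(1 + 0.00666917) ≈ 1.0986/0.00664703 ≈ 165.2788.
t ≈ 13.7732.

13.77 years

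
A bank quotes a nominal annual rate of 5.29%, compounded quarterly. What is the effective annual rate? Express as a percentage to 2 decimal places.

5.40%

One year is 4 periods at 0.013225 each: (1 + 0.013225)^4 ≈ 1.053959.
EAR = 1.053959 − 1 ≈ 5.39587%.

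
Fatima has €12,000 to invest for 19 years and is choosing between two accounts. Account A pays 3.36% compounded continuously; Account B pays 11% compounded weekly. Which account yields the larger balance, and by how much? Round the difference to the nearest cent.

Account A growth factor: e^(0.0336·19) = e^0.6384 ≈ 1.8934489361; balance ≈ 22,721.3872.
Account B growth factor: (1 + 0.11/52)^988 ≈ 8.0670876861; balance ≈ 96,805.0522.
Account B is larger by 74,083.6650.

Account B, by €74,083.66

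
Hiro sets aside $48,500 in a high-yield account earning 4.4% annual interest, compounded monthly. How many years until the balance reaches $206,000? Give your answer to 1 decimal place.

32.9 years

(1 + 0.00366667)^(12t) = 206,000/48,500 = 4.2474.
12t·ln(1 + 0.00366667) = ln(4.2474); 12t = 1.4463/0.00365996 ≈ 395.1715.
t ≈ 32.9310 years.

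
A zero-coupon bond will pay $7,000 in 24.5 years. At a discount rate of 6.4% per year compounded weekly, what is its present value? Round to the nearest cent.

$1,460.64

Growth factor = (1 + 0.064/52)^1274 ≈ 4.792421749.
P = 7,000/4.792421749 ≈ 1,460.6394.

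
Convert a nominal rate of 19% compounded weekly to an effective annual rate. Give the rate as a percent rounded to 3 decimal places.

20.883%

EAR = (1 + 19%/52)^52 − 1 = (1 + 0.00365385)^52 − 1.
(1 + 0.00365385)^52 ≈ 1.208831, so EAR ≈ 20.88309%.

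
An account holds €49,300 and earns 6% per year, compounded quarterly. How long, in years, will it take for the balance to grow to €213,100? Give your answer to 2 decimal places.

24.58 years

(1 + 0.015)^(4t) = 213,100/49,300 = 4.3225.
4t·ln(1 + 0.015) = ln(4.3225); 4t = 1.4638/0.0148886 ≈ 98.3193.
t ≈ 24.5798 years.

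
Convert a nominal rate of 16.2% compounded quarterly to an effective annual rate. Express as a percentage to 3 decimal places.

17.211%

EAR = (1 + 16.2%/4)^4 − 1 = (1 + 0.0405)^4 − 1.
(1 + 0.0405)^4 ≈ 1.17211, so EAR ≈ 17.21099%.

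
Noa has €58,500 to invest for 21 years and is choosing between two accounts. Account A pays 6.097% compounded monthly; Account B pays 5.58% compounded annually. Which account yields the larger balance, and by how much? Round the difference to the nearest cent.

Account A growth factor: (1 + 0.06097/12)^252 ≈ 3.58632607992; balance ≈ 209,800.0757.
Account B growth factor: (1 + 0.0558)^21 ≈ 3.1276259726; balance ≈ 182,966.1194.
Account A is larger by 26,833.9563.

Account A, by €26,833.96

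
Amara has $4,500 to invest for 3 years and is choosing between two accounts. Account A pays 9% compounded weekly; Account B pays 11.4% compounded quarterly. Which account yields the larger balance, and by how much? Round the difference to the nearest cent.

Account A growth factor: (1 + 0.09/52)^156 ≈ 1.309658761; balance ≈ 5,893.4644.
Account B growth factor: (1 + 0.0285)^12 ≈ 1.401043283; balance ≈ 6,304.6948.
Account B is larger by 411.2304.

Account B, by $411.23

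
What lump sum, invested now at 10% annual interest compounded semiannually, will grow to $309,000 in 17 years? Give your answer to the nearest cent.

$58,819.63

Periodic rate = 10%/2 = 0.05; 34 periods.
P = 309,000/(1 + 0.05)^34 ≈ 309,000/5.25334796914 ≈ 58,819.6331.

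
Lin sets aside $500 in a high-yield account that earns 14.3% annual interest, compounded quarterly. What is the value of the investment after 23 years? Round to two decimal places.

$12,659.74

Growth factor = (1 + 0.03575)^92 ≈ 25.319472956.
A ≈ 500 × 25.319472956 ≈ 12,659.7365.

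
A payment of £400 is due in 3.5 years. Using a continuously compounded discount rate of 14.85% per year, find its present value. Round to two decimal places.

£237.87

P = A·e^(−rt) = 400·e^(−0.51975).
e^(−0.51975) ≈ 0.594669197, so P ≈ 237.8677.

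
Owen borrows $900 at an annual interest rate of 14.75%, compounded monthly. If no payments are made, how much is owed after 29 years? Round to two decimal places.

$63,184.82

Periodic rate = 14.75%/12 = 0.0122917; periods = 12·29 = 348.
A = 900·(1 + 0.1475/12)^348 ≈ 900·70.205359443 ≈ 63,184.8235.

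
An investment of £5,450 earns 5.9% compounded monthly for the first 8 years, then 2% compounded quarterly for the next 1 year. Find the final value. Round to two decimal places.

£8,903.19

Phase 1: 5,450·(1 + 0.059/12)^96 ≈ 8,727.3264.
Phase 2: 8,727.3264·(1 + 0.005)^4 ≈ 8,903.1864.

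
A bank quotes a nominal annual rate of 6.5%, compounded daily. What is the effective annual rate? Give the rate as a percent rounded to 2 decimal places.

EAR = (1 + 6.5%/365)^365 − 1 = (1 + 0.000178082)^365 − 1.
(1 + 0.000178082)^365 ≈ 1.067153, so EAR ≈ 6.71528%.

6.72%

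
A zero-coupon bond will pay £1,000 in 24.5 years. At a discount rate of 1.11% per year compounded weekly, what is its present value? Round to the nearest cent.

Periodic rate = 1.11%/52 = 0.000213462; 1274 periods.
P = 1,000/(1 + 0.0111/52)^1274 ≈ 1,000/1.31248328 ≈ 761.9145.

£761.91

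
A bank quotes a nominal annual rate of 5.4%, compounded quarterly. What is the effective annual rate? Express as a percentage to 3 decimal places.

EAR = (1 + 5.4%/4)^4 − 1 = (1 + 0.0135)^4 − 1.
(1 + 0.0135)^4 ≈ 1.055103, so EAR ≈ 5.51034%.

5.510%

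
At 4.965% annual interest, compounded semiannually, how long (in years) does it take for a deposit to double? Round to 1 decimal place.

14.1 years

(1 + 0.024825)^(2t) = 2.
2t = ln 2 / ln(1 + 0.024825) ≈ 0.69315/0.0245219 ≈ 28.2665.
t ≈ 14.1332.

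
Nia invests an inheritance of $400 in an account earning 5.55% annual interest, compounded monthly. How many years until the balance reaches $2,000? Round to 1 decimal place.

We need (1 + 0.004625)^(12t) = 5, so 12t = ln 5 / ln 1.004625 ≈ 348.7907.
t ≈ 348.7907/12 = 29.0659 years.

29.1 years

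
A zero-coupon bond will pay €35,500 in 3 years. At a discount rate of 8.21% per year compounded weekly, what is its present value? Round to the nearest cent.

Growth factor = (1 + 0.0821/52)^156 ≈ 1.2790348493.
P = 35,500/1.2790348493 ≈ 27,755.3032.

€27,755.30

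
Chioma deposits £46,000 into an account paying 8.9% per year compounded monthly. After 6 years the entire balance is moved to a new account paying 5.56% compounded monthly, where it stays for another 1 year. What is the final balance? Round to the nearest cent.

£82,776.36

Phase 1: 46,000·(1 + 0.089/12)^72 ≈ 78,309.6535.
Phase 2: 78,309.6535·(1 + 0.0556/12)^12 ≈ 82,776.3567.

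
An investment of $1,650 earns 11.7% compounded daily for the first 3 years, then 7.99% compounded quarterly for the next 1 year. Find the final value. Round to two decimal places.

$2,536.62

Phase 1: 1,650·(1 + 0.117/365)^1095 ≈ 2,343.6723.
Phase 2: 2,343.6723·(1 + 0.019975)^4 ≈ 2,536.6175.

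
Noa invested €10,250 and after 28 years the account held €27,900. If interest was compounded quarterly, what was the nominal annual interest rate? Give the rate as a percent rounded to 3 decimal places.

(1 + r/4)^112 = 27,900/10,250 = 2.72195.
1 + r/4 = 2.72195^(1/112) ≈ 1.008981, so r/4 ≈ 0.0089807.
r ≈ 4·0.0089807 = 3.59228%.

3.592%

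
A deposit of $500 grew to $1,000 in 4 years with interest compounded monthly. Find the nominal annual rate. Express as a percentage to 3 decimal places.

The 48-period growth factor is 1,000/500 = 2.
r/12 = 2^(1/48) − 1 ≈ 0.0145453, so r ≈ 12·0.0145453 = 17.45440%.

17.454%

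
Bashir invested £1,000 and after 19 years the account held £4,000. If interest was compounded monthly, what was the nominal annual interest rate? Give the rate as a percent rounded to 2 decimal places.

The 228-period growth factor is 4,000/1,000 = 4.
r/12 = 4^(1/228) − 1 ≈ 0.00609876, so r ≈ 12·0.00609876 = 7.31851%.

7.32%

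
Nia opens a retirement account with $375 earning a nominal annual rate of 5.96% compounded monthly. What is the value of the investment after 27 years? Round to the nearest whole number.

$1,867

Growth factor = (1 + 0.0596/12)^324 ≈ 4.978939929.
A ≈ 375 × 4.978939929 ≈ 1,867.1025.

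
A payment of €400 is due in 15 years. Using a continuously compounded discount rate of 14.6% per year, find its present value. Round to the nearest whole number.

€45

P = A·e^(−rt) = 400·e^(−2.19).
e^(−2.19) ≈ 0.111916749, so P ≈ 44.7667.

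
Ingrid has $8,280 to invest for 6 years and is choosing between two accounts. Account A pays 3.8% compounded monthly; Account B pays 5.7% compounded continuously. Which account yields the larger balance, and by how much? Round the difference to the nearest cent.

Account A growth factor: (1 + 0.038/12)^72 ≈ 1.2556329151; balance ≈ 10,396.6405.
Account B growth factor: e^(0.057·6) = e^0.342 ≈ 1.4077602975; balance ≈ 11,656.2553.
Account B is larger by 1,259.6147.

Account B, by $1,259.61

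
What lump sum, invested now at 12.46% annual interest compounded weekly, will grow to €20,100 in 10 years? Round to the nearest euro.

€5,790

Periodic rate = 12.46%/52 = 0.00239615; 520 periods.
P = 20,100/(1 + 0.1246/52)^520 ≈ 20,100/3.4712320082 ≈ 5,790.4513.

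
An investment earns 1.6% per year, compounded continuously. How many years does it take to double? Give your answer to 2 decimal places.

43.32 years

e^(0.016t) = 2, so 0.016t = ln 2 ≈ 0.69315.
t ≈ 0.69315/0.016 ≈ 43.3217.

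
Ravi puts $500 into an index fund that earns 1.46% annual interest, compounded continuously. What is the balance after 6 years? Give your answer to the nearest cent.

A = P·e^(rt) = 500·e^(0.0146·6) = 500·e^0.0876.
e^0.0876 ≈ 1.09155141, so A ≈ 545.7757.

$545.78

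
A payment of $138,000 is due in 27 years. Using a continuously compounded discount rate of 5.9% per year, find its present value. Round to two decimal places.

P = A·e^(−rt) = 138,000·e^(−1.593).
e^(−1.593) ≈ 0.203314751647, so P ≈ 28,057.4357.

$28,057.44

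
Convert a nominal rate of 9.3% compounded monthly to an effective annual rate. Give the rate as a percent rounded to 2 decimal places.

9.71%

One year is 12 periods at 0.00775 each: (1 + 0.00775)^12 ≈ 1.097068.
EAR = 1.097068 − 1 ≈ 9.70683%.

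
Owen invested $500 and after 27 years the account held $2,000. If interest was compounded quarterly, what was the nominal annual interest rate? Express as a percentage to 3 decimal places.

(1 + r/4)^108 = 2,000/500 = 4.
1 + r/4 = 4^(1/108) ≈ 1.012919, so r/4 ≈ 0.0129188.
r ≈ 4·0.0129188 = 5.16752%.

5.168%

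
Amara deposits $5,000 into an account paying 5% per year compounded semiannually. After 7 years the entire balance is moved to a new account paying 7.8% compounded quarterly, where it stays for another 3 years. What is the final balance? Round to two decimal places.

$8,907.40

After 7 years at 5%: 5,000 × 1.412973821 ≈ 7,064.8691.
Then 3 years at 7.8%: 7,064.8691 × 1.260801629 ≈ 8,907.3985.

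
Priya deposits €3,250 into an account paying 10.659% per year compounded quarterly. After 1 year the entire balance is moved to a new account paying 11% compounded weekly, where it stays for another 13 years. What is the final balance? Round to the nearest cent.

Phase 1: 3,250·(1 + 0.0266475)^4 ≈ 3,610.5119.
Phase 2: 3,610.5119·(1 + 0.11/52)^676 ≈ 15,064.4729.

€15,064.47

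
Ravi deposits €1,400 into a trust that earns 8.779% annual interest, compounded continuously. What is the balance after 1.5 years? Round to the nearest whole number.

€1,597

A = P·e^(rt) = 1,400·e^(0.08779·1.5) = 1,400·e^0.131685.
e^0.131685 ≈ 1.140748927, so A ≈ 1,597.0485.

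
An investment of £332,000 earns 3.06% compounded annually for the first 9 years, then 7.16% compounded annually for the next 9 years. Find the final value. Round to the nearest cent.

£811,416.19

After 9 years at 3.06%: 332,000 × 1.31162970312 ≈ 435,461.0614.
Then 9 years at 7.16%: 435,461.0614 × 1.86334959974 ≈ 811,416.1945.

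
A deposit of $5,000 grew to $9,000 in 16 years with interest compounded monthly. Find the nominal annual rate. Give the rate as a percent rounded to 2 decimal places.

The 192-period growth factor is 9,000/5,000 = 1.8.
r/12 = 1.8^(1/192) − 1 ≈ 0.00306608, so r ≈ 12·0.00306608 = 3.67930%.

3.68%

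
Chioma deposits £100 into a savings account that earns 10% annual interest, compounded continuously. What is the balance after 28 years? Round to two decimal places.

A = P·e^(rt) = 100·e^(0.1·28) = 100·e^2.8.
e^2.8 ≈ 16.44464677, so A ≈ 1,644.4647.

£1,644.46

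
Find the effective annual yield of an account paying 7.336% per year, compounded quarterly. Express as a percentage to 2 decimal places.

7.54%

One year is 4 periods at 0.01834 each: (1 + 0.01834)^4 ≈ 1.075403.
EAR = 1.075403 − 1 ≈ 7.54029%.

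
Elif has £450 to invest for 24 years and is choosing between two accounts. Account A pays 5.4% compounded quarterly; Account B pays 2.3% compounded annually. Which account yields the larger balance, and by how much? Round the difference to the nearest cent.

A: (1 + 0.0135)^96 ≈ 3.623099748, so 450 × 3.623099748 ≈ 1,630.3949.
B: (1 + 0.023)^24 ≈ 1.72589833, so 450 × 1.72589833 ≈ 776.6542.
Difference ≈ 853.7406 in favor of A.

Account A, by £853.74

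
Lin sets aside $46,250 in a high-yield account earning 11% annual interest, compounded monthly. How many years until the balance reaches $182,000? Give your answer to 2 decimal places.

12.51 years

(1 + 0.00916667)^(12t) = 182,000/46,250 = 3.9351.
12t·ln(1 + 0.00916667) = ln(3.9351); 12t = 1.3699/0.00912491 ≈ 150.1325.
t ≈ 12.5110 years.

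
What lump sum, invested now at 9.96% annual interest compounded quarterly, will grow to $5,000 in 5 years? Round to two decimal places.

Growth factor = (1 + 0.0249)^20 ≈ 1.635422102.
P = 5,000/1.635422102 ≈ 3,057.3147.

$3,057.31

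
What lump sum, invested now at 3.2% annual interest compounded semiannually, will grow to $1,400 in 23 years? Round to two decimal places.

$674.56

Growth factor = (1 + 0.016)^46 ≈ 2.07544183.
P = 1,400/2.07544183 ≈ 674.5552.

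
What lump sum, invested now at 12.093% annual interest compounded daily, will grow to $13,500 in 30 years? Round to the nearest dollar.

$359

Growth factor = (1 + 0.12093/365)^10950 ≈ 37.611097147.
P = 13,500/37.611097147 ≈ 358.9366.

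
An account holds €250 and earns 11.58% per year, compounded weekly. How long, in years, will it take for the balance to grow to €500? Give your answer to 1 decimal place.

6.0 years

We need (1 + 0.00222692)^(52t) = 2, so 52t = ln 2 / ln 1.002227 ≈ 311.6042.
t ≈ 311.6042/52 = 5.9924 years.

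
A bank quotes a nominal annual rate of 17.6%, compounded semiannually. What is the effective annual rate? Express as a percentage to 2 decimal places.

One year is 2 periods at 0.088 each: (1 + 0.088)^2 ≈ 1.183744.
EAR = 1.183744 − 1 ≈ 18.37440%.

18.37%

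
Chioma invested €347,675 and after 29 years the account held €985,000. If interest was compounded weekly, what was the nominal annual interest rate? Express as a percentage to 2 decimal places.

3.59%

The 1508-period growth factor is 985,000/347,675 = 2.83311.
r/52 = 2.83311^(1/1508) − 1 ≈ 0.000690804, so r ≈ 52·0.000690804 = 3.59218%.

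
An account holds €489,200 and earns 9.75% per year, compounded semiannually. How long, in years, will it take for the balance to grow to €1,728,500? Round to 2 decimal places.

(1 + 0.04875)^(2t) = 1,728,500/489,200 = 3.5333.
2t·ln(1 + 0.04875) = ln(3.5333); 2t = 1.2622/0.047599 ≈ 26.5182.
t ≈ 13.2591 years.

13.26 years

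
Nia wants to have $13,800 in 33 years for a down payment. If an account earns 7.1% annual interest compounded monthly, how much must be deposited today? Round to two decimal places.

$1,334.52

Growth factor = (1 + 0.071/12)^396 ≈ 10.340785617.
P = 13,800/10.340785617 ≈ 1,334.5214.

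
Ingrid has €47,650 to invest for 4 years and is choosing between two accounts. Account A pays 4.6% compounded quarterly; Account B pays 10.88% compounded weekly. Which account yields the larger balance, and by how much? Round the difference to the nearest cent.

Account B, by €16,382.80

A: (1 + 0.0115)^16 ≈ 1.2007544193, so 47,650 × 1.2007544193 ≈ 57,215.9481.
B: (1 + 0.1088/52)^208 ≈ 1.544569681, so 47,650 × 1.544569681 ≈ 73,598.7453.
Difference ≈ 16,382.7972 in favor of B.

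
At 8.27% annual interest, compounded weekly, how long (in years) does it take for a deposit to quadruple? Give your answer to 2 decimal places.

(1 + 0.00159038)^(52t) = 4.
52t = ln 4 / ln(1 + 0.00159038) ≈ 1.3863/0.00158912 ≈ 872.3654.
t ≈ 16.7763.

16.78 years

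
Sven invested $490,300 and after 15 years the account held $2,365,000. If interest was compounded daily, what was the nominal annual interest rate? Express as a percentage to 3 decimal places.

(1 + r/365)^5475 = 2,365,000/490,300 = 4.82358.
1 + r/365 = 4.82358^(1/5475) ≈ 1.000287, so r/365 ≈ 0.000287441.
r ≈ 365·0.000287441 = 10.49161%.

10.492%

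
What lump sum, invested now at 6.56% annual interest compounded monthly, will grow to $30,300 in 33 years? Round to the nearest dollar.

Periodic rate = 6.56%/12 = 0.00546667; 396 periods.
P = 30,300/(1 + 0.0656/12)^396 ≈ 30,300/8.6616423863 ≈ 3,498.1818.

$3,498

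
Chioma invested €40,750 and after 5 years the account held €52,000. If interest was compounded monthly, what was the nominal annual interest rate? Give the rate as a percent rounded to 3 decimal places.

4.886%

The 60-period growth factor is 52,000/40,750 = 1.27607.
r/12 = 1.27607^(1/60) − 1 ≈ 0.0040714, so r ≈ 12·0.0040714 = 4.88568%.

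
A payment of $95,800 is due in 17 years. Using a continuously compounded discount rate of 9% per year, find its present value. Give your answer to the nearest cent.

$20,744.12

P = A·e^(−rt) = 95,800·e^(−1.53).
e^(−1.53) ≈ 0.21653566732, so P ≈ 20,744.1169.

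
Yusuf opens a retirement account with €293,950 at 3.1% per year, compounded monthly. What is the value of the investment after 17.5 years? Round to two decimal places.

€505,329.23

Periodic rate = 3.1%/12 = 0.00258333; periods = 12·17.5 = 210.
A = 293,950·(1 + 0.031/12)^210 ≈ 293,950·1.71909927324 ≈ 505,329.2314.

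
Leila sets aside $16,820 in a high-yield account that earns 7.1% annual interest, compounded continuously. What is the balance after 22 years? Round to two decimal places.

$80,203.62

A = P·e^(rt) = 16,820·e^(0.071·22) = 16,820·e^1.562.
e^1.562 ≈ 4.7683484116, so A ≈ 80,203.6203.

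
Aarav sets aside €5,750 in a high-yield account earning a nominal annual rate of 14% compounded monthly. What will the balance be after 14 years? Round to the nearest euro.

€40,361

Growth factor = (1 + 0.14/12)^168 ≈ 7.0192390988.
A ≈ 5,750 × 7.0192390988 ≈ 40,360.6248.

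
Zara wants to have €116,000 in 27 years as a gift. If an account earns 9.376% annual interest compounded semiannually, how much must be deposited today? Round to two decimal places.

€9,772.94

Periodic rate = 9.376%/2 = 0.04688; 54 periods.
P = 116,000/(1 + 0.04688)^54 ≈ 116,000/11.8695091489 ≈ 9,772.9399.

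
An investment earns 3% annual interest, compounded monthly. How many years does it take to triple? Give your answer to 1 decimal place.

36.7 years

(1 + 0.0025)^(12t) = 3.
12t = ln 3 / ln(1 + 0.0025) ≈ 1.0986/0.00249688 ≈ 439.9940.
t ≈ 36.6662.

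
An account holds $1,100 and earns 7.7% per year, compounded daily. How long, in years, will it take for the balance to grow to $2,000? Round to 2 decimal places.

7.76 years

(1 + 0.000210959)^(365t) = 2,000/1,100 = 1.8182.
365t·ln(1 + 0.000210959) = ln(1.8182); 365t = 0.59784/0.000210937 ≈ 2834.2016.
t ≈ 7.7649 years.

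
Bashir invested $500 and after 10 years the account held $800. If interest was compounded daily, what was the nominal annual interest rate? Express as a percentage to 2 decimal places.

4.70%

(1 + r/365)^3650 = 800/500 = 1.6.
1 + r/365 = 1.6^(1/3650) ≈ 1.000129, so r/365 ≈ 0.000128776.
r ≈ 365·0.000128776 = 4.70034%.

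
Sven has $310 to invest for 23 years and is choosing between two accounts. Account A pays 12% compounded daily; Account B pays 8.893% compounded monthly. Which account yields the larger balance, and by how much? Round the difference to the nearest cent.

Account A, by $2,516.77

Account A growth factor: (1 + 0.12/365)^8395 ≈ 15.79267778; balance ≈ 4,895.7301.
Account B growth factor: (1 + 0.08893/12)^276 ≈ 7.674078457; balance ≈ 2,378.9643.
Account A is larger by 2,516.7658.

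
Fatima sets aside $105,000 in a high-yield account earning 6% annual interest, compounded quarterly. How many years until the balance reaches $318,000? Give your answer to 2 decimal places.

18.61 years

(1 + 0.015)^(4t) = 318,000/105,000 = 3.0286.
4t·ln(1 + 0.015) = ln(3.0286); 4t = 1.1081/0.0148886 ≈ 74.4254.
t ≈ 18.6064 years.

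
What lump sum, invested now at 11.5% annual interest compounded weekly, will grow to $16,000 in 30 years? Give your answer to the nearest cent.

$509.87

Growth factor = (1 + 0.115/52)^1560 ≈ 31.380626479.
P = 16,000/31.380626479 ≈ 509.8687.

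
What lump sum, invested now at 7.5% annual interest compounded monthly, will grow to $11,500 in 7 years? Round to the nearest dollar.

$6,814

Growth factor = (1 + 0.00625)^84 ≈ 1.6876991963.
P = 11,500/1.6876991963 ≈ 6,814.0105.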